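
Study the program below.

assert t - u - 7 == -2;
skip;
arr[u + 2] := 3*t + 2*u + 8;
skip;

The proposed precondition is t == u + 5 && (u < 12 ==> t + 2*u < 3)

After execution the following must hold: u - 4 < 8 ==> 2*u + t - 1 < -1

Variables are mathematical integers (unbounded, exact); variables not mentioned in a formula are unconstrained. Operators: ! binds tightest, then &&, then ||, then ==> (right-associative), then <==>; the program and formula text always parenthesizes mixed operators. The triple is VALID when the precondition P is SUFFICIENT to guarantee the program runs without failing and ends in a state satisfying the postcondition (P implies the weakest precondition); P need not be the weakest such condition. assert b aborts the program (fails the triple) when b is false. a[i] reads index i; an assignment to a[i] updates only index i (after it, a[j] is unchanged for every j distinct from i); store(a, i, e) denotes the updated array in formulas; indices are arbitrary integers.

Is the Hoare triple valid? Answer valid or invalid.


Working backward. After the program, the postcondition u - 4 < 8 ==> 2*u + t - 1 < -1 must hold; in canonical form it is u < 12 ==> t + 2*u < 0.
Before skip: u < 12 ==> t + 2*u < 0
Before arr[u + 2] := 3*t + 2*u + 8: u < 12 ==> t + 2*u < 0
Before skip: u < 12 ==> t + 2*u < 0
Before assert t - u - 7 == -2: t == u + 5 && (u < 12 ==> t + 2*u < 0)
The weakest precondition is t == u + 5 && (u < 12 ==> t + 2*u < 0).
Check whether t == u + 5 && (u < 12 ==> t + 2*u < 3) implies it.
Countermodel: at the initial state t = 4, u = -1, the precondition holds but the weakest precondition fails.
Answer: invalid


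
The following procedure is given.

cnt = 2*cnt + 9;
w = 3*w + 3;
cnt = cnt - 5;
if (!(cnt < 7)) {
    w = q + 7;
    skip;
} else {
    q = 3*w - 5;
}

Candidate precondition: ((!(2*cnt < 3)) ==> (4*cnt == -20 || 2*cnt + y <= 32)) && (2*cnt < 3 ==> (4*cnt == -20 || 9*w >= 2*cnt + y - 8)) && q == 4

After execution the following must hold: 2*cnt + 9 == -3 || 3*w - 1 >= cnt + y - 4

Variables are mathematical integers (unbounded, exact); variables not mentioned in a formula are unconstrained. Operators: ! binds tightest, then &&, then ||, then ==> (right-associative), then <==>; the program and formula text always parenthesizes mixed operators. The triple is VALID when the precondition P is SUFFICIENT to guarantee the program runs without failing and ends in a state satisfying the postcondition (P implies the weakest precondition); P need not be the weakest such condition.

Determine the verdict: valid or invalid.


Working backward. After the program, the postcondition 2*cnt + 9 == -3 || 3*w - 1 >= cnt + y - 4 must hold; in canonical form it is 2*cnt == -12 || 3*w >= cnt + y - 3.
Then branch requires 2*cnt == -12 || 3*q >= cnt + y - 24; else branch requires 2*cnt == -12 || 3*w >= cnt + y - 3.
Before the if: ((!(cnt < 7)) ==> (2*cnt == -12 || 3*q >= cnt + y - 24)) && (cnt < 7 ==> (2*cnt == -12 || 3*w >= cnt + y - 3))
Before cnt := cnt - 5: ((!(cnt < 12)) ==> (2*cnt == -2 || 3*q >= cnt + y - 29)) && (cnt < 12 ==> (2*cnt == -2 || 3*w >= cnt + y - 8))
Before w := 3*w + 3: ((!(cnt < 12)) ==> (2*cnt == -2 || 3*q >= cnt + y - 29)) && (cnt < 12 ==> (2*cnt == -2 || 9*w >= cnt + y - 17))
Before cnt := 2*cnt + 9: ((!(2*cnt < 3)) ==> (4*cnt == -20 || 3*q >= 2*cnt + y - 20)) && (2*cnt < 3 ==> (4*cnt == -20 || 9*w >= 2*cnt + y - 8))
The weakest precondition is ((!(2*cnt < 3)) ==> (4*cnt == -20 || 3*q >= 2*cnt + y - 20)) && (2*cnt < 3 ==> (4*cnt == -20 || 9*w >= 2*cnt + y - 8)).
Check whether ((!(2*cnt < 3)) ==> (4*cnt == -20 || 2*cnt + y <= 32)) && (2*cnt < 3 ==> (4*cnt == -20 || 9*w >= 2*cnt + y - 8)) && q == 4 implies it.
Every state satisfying the precondition satisfies the weakest precondition: the implication holds.
Answer: valid


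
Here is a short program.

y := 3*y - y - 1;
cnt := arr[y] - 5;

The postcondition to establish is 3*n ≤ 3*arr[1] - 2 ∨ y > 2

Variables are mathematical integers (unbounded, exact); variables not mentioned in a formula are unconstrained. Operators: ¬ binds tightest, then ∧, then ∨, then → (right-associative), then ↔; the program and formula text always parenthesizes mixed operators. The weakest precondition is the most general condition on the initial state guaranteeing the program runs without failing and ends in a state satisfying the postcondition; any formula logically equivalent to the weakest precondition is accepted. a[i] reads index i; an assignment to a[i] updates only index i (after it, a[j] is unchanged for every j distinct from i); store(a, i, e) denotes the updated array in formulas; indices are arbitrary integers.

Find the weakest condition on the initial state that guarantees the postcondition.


Working backward. After the program, 3*n ≤ 3*arr[1] - 2 ∨ y > 2 must hold.
Before cnt := arr[y] - 5: 3*n ≤ 3*arr[1] - 2 ∨ y > 2
Before y := 3*y - y - 1: 3*n ≤ 3*arr[1] - 2 ∨ 2*y > 3
Answer: WP = 3*n ≤ 3*arr[1] - 2 ∨ 2*y > 3


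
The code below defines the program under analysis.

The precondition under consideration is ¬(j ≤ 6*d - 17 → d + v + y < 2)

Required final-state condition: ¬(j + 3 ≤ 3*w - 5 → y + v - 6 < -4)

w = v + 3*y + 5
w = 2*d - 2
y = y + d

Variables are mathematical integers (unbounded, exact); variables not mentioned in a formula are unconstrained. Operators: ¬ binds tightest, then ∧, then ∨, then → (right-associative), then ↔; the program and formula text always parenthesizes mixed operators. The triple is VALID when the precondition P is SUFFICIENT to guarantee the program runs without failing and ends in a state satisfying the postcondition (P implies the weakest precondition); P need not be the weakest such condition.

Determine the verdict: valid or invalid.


Working backward. After the program, the postcondition ¬(j + 3 ≤ 3*w - 5 → y + v - 6 < -4) must hold; in canonical form it is ¬(j ≤ 3*w - 8 → v + y < 2).
Before y := y + d: ¬(j ≤ 3*w - 8 → d + v + y < 2)
Before w := 2*d - 2: ¬(j ≤ 6*d - 14 → d + v + y < 2)
Before w := v + 3*y + 5: ¬(j ≤ 6*d - 14 → d + v + y < 2)
The weakest precondition is ¬(j ≤ 6*d - 14 → d + v + y < 2).
Check whether ¬(j ≤ 6*d - 17 → d + v + y < 2) implies it.
Every state satisfying the precondition satisfies the weakest precondition: the implication holds.
Answer: valid


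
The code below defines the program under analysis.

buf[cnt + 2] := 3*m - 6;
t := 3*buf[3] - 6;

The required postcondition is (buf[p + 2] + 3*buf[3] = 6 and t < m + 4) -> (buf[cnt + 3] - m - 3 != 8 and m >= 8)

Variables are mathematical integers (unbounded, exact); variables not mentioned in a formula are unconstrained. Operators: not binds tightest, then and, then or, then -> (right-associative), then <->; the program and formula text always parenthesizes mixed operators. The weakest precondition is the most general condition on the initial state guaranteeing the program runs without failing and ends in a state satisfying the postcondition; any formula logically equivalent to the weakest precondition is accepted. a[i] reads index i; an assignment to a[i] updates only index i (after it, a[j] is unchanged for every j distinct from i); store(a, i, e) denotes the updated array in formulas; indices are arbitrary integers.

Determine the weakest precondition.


Working backward. After the program, the postcondition (buf[p + 2] + 3*buf[3] = 6 and t < m + 4) -> (buf[cnt + 3] - m - 3 != 8 and m >= 8) must hold; in canonical form it is (buf[p + 2] + 3*buf[3] = 6 and t < m + 4) -> (buf[cnt + 3] != m + 11 and m >= 8).
Before t := 3*buf[3] - 6: (buf[p + 2] + 3*buf[3] = 6 and 3*buf[3] < m + 10) -> (buf[cnt + 3] != m + 11 and m >= 8)
Before buf[cnt + 2] := 3*m - 6: (store(buf, cnt + 2, 3*m - 6)[p + 2] + 3*store(buf, cnt + 2, 3*m - 6)[3] = 6 and 3*store(buf, cnt + 2, 3*m - 6)[3] < m + 10) -> (store(buf, cnt + 2, 3*m - 6)[cnt + 3] != m + 11 and m >= 8)
Answer: WP = (store(buf, cnt + 2, 3*m - 6)[p + 2] + 3*store(buf, cnt + 2, 3*m - 6)[3] = 6 and 3*store(buf, cnt + 2, 3*m - 6)[3] < m + 10) -> (store(buf, cnt + 2, 3*m - 6)[cnt + 3] != m + 11 and m >= 8)


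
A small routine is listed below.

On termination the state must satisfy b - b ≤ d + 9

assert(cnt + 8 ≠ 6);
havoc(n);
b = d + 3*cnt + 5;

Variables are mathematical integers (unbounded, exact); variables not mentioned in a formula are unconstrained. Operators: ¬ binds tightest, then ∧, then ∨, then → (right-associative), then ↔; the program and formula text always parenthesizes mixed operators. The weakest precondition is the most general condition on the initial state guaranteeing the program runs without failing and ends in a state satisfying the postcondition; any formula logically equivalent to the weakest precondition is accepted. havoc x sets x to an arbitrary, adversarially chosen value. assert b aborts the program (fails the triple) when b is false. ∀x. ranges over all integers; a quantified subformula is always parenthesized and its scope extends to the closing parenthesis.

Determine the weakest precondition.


Working backward. After the program, the postcondition b - b ≤ d + 9 must hold; in canonical form it is d ≥ -9.
Before b := d + 3*cnt + 5: d ≥ -9
Before havoc n: d ≥ -9
Before assert cnt + 8 ≠ 6: cnt ≠ -2 ∧ d ≥ -9
Answer: WP = cnt ≠ -2 ∧ d ≥ -9


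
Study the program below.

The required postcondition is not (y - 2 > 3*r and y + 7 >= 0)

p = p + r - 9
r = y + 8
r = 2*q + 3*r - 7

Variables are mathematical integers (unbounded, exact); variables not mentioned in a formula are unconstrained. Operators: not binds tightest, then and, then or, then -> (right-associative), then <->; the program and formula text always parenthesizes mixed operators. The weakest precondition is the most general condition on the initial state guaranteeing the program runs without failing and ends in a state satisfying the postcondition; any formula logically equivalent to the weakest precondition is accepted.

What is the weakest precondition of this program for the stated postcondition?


Working backward. After the program, the postcondition not (y - 2 > 3*r and y + 7 >= 0) must hold; in canonical form it is not (y > 3*r + 2 and y >= -7).
Before r := 2*q + 3*r - 7: not (y > 6*q + 9*r - 19 and y >= -7)
Before r := y + 8: not (6*q + 8*y < -53 and y >= -7)
Before p := p + r - 9: not (6*q + 8*y < -53 and y >= -7)
Answer: WP = not (6*q + 8*y < -53 and y >= -7)


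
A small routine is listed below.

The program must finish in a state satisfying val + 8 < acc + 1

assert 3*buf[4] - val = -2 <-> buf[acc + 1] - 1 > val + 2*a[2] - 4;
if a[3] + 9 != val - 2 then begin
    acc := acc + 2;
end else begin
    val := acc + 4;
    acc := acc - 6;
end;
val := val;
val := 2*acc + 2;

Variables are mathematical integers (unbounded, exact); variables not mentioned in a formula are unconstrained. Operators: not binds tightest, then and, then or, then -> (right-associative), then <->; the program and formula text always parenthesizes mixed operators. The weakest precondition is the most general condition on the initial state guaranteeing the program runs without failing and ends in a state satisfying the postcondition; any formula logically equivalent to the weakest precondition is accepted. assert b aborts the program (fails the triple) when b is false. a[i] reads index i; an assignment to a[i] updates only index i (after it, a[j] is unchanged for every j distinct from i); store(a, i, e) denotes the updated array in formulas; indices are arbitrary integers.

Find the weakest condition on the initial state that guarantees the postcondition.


Working backward. After the program, the postcondition val + 8 < acc + 1 must hold; in canonical form it is val < acc - 7.
Before val := 2*acc + 2: acc < -9
Before val := val: acc < -9
Then branch requires acc < -11; else branch requires acc < -3.
Before the if: (a[3] != val - 11 -> acc < -11) and ((not (a[3] != val - 11)) -> acc < -3)
Before assert 3*buf[4] - val = -2 <-> buf[acc + 1] - 1 > val + 2*a[2] - 4: (3*buf[4] = val - 2 <-> buf[acc + 1] > 2*a[2] + val - 3) and (a[3] != val - 11 -> acc < -11) and ((not (a[3] != val - 11)) -> acc < -3)
Answer: WP = (3*buf[4] = val - 2 <-> buf[acc + 1] > 2*a[2] + val - 3) and (a[3] != val - 11 -> acc < -11) and ((not (a[3] != val - 11)) -> acc < -3)


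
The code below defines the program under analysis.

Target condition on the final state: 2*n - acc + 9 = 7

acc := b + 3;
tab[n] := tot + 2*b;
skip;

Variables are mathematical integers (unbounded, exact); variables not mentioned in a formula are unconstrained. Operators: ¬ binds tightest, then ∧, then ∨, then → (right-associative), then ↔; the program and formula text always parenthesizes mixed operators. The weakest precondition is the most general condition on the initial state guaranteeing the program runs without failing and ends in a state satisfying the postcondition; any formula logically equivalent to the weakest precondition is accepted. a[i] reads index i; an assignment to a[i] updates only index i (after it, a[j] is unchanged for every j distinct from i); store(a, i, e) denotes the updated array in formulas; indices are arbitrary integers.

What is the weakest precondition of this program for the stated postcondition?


Working backward. After the program, the postcondition 2*n - acc + 9 = 7 must hold; in canonical form it is 2*n = acc - 2.
Before skip: 2*n = acc - 2
Before tab[n] := tot + 2*b: 2*n = acc - 2
Before acc := b + 3: 2*n = b + 1
Answer: WP = 2*n = b + 1


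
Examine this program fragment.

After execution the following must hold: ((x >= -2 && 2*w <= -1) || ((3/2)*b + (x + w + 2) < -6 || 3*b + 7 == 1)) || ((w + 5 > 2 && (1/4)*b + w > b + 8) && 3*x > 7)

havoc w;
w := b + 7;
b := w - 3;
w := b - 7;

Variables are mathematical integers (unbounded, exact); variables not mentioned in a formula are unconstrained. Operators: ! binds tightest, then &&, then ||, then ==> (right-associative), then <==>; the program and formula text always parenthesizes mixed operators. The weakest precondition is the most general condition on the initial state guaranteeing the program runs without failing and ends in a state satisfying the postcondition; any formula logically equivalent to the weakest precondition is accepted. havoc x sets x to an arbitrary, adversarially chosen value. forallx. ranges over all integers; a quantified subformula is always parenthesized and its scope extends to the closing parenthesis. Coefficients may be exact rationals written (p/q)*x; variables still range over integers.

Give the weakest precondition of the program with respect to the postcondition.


Working backward. After the program, the postcondition ((x >= -2 && 2*w <= -1) || ((3/2)*b + (x + w + 2) < -6 || 3*b + 7 == 1)) || ((w + 5 > 2 && (1/4)*b + w > b + 8) && 3*x > 7) must hold; in canonical form it is (x >= -2 && 2*w <= -1) || (3/2)*b + w + x < -8 || 3*b == -6 || (w > -3 && w > (3/4)*b + 8 && 3*x > 7).
Before w := b - 7: (x >= -2 && 2*b <= 13) || (5/2)*b + x < -1 || 3*b == -6 || (b > 4 && (1/4)*b > 15 && 3*x > 7)
Before b := w - 3: (x >= -2 && 2*w <= 19) || (5/2)*w + x < 13/2 || 3*w == 3 || (w > 7 && (1/4)*w > 63/4 && 3*x > 7)
Before w := b + 7: (x >= -2 && 2*b <= 5) || (5/2)*b + x < -11 || 3*b == -18 || (b > 0 && (1/4)*b > 14 && 3*x > 7)
Before havoc w: (x >= -2 && 2*b <= 5) || (5/2)*b + x < -11 || 3*b == -18 || (b > 0 && (1/4)*b > 14 && 3*x > 7)
Answer: WP = (x >= -2 && 2*b <= 5) || (5/2)*b + x < -11 || 3*b == -18 || (b > 0 && (1/4)*b > 14 && 3*x > 7)


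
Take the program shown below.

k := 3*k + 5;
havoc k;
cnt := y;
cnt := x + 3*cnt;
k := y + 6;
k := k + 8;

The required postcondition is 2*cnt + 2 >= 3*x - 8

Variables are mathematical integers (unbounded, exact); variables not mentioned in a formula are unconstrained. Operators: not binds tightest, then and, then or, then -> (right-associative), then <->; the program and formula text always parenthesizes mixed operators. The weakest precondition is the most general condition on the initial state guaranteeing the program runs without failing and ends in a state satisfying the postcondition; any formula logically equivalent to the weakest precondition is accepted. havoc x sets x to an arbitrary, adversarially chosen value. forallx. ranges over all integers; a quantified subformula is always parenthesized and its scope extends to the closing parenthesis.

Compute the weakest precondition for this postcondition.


Working backward. After the program, the postcondition 2*cnt + 2 >= 3*x - 8 must hold; in canonical form it is 2*cnt >= 3*x - 10.
Before k := k + 8: 2*cnt >= 3*x - 10
Before k := y + 6: 2*cnt >= 3*x - 10
Before cnt := x + 3*cnt: 6*cnt >= x - 10
Before cnt := y: 6*y >= x - 10
Before havoc k: 6*y >= x - 10
Before k := 3*k + 5: 6*y >= x - 10
Answer: WP = 6*y >= x - 10


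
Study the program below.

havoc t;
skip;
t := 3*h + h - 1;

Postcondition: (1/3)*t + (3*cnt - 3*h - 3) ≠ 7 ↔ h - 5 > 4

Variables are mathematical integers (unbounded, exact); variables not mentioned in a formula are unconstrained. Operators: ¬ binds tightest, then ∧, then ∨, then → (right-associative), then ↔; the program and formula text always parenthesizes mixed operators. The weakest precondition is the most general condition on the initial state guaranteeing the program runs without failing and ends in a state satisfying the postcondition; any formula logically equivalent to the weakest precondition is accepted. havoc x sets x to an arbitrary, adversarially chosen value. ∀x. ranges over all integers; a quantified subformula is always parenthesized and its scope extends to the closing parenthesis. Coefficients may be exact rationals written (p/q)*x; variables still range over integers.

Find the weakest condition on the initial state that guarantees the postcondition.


Working backward. After the program, the postcondition (1/3)*t + (3*cnt - 3*h - 3) ≠ 7 ↔ h - 5 > 4 must hold; in canonical form it is 3*cnt + (1/3)*t ≠ 3*h + 10 ↔ h > 9.
Before t := 3*h + h - 1: 3*cnt ≠ (5/3)*h + 31/3 ↔ h > 9
Before skip: 3*cnt ≠ (5/3)*h + 31/3 ↔ h > 9
Before havoc t: 3*cnt ≠ (5/3)*h + 31/3 ↔ h > 9
Answer: WP = 3*cnt ≠ (5/3)*h + 31/3 ↔ h > 9


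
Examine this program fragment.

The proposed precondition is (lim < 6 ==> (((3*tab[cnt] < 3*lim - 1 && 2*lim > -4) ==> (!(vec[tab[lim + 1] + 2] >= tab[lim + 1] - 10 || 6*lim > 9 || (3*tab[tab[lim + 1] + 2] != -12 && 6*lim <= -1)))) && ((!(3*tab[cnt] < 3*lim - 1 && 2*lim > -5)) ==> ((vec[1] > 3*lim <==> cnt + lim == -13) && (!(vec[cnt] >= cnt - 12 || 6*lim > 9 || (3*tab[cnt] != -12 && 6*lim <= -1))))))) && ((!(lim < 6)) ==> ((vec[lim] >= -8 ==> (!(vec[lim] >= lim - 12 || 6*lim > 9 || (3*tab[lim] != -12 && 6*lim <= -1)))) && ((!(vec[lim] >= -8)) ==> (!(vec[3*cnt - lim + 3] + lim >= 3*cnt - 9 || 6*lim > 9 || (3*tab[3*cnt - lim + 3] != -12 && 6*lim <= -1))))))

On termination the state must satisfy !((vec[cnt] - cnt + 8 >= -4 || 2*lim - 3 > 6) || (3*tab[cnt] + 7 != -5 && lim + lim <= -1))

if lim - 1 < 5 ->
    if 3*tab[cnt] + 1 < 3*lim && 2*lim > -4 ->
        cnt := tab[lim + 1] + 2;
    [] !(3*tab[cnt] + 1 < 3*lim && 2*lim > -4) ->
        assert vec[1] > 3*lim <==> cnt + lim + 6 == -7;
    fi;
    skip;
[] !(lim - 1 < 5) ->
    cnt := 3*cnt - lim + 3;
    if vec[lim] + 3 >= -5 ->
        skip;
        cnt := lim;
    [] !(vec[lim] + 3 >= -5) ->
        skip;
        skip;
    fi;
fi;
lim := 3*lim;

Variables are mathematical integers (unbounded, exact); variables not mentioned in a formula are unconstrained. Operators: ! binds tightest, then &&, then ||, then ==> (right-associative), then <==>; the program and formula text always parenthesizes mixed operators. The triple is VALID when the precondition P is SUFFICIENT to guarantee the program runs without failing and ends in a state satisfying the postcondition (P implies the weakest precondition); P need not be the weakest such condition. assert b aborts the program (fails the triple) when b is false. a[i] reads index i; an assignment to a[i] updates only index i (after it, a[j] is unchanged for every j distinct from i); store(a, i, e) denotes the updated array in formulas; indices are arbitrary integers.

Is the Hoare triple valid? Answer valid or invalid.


Working backward. After the program, the postcondition !((vec[cnt] - cnt + 8 >= -4 || 2*lim - 3 > 6) || (3*tab[cnt] + 7 != -5 && lim + lim <= -1)) must hold; in canonical form it is !(vec[cnt] >= cnt - 12 || 2*lim > 9 || (3*tab[cnt] != -12 && 2*lim <= -1)).
Before lim := 3*lim: !(vec[cnt] >= cnt - 12 || 6*lim > 9 || (3*tab[cnt] != -12 && 6*lim <= -1))
Then branch requires ((3*tab[cnt] < 3*lim - 1 && 2*lim > -4) ==> (!(vec[tab[lim + 1] + 2] >= tab[lim + 1] - 10 || 6*lim > 9 || (3*tab[tab[lim + 1] + 2] != -12 && 6*lim <= -1)))) && ((!(3*tab[cnt] < 3*lim - 1 && 2*lim > -4)) ==> ((vec[1] > 3*lim <==> cnt + lim == -13) && (!(vec[cnt] >= cnt - 12 || 6*lim > 9 || (3*tab[cnt] != -12 && 6*lim <= -1))))); else branch requires (vec[lim] >= -8 ==> (!(vec[lim] >= lim - 12 || 6*lim > 9 || (3*tab[lim] != -12 && 6*lim <= -1)))) && ((!(vec[lim] >= -8)) ==> (!(vec[3*cnt - lim + 3] + lim >= 3*cnt - 9 || 6*lim > 9 || (3*tab[3*cnt - lim + 3] != -12 && 6*lim <= -1)))).
Before the if: (lim < 6 ==> (((3*tab[cnt] < 3*lim - 1 && 2*lim > -4) ==> (!(vec[tab[lim + 1] + 2] >= tab[lim + 1] - 10 || 6*lim > 9 || (3*tab[tab[lim + 1] + 2] != -12 && 6*lim <= -1)))) && ((!(3*tab[cnt] < 3*lim - 1 && 2*lim > -4)) ==> ((vec[1] > 3*lim <==> cnt + lim == -13) && (!(vec[cnt] >= cnt - 12 || 6*lim > 9 || (3*tab[cnt] != -12 && 6*lim <= -1))))))) && ((!(lim < 6)) ==> ((vec[lim] >= -8 ==> (!(vec[lim] >= lim - 12 || 6*lim > 9 || (3*tab[lim] != -12 && 6*lim <= -1)))) && ((!(vec[lim] >= -8)) ==> (!(vec[3*cnt - lim + 3] + lim >= 3*cnt - 9 || 6*lim > 9 || (3*tab[3*cnt - lim + 3] != -12 && 6*lim <= -1))))))
The weakest precondition is (lim < 6 ==> (((3*tab[cnt] < 3*lim - 1 && 2*lim > -4) ==> (!(vec[tab[lim + 1] + 2] >= tab[lim + 1] - 10 || 6*lim > 9 || (3*tab[tab[lim + 1] + 2] != -12 && 6*lim <= -1)))) && ((!(3*tab[cnt] < 3*lim - 1 && 2*lim > -4)) ==> ((vec[1] > 3*lim <==> cnt + lim == -13) && (!(vec[cnt] >= cnt - 12 || 6*lim > 9 || (3*tab[cnt] != -12 && 6*lim <= -1))))))) && ((!(lim < 6)) ==> ((vec[lim] >= -8 ==> (!(vec[lim] >= lim - 12 || 6*lim > 9 || (3*tab[lim] != -12 && 6*lim <= -1)))) && ((!(vec[lim] >= -8)) ==> (!(vec[3*cnt - lim + 3] + lim >= 3*cnt - 9 || 6*lim > 9 || (3*tab[3*cnt - lim + 3] != -12 && 6*lim <= -1)))))).
Check whether (lim < 6 ==> (((3*tab[cnt] < 3*lim - 1 && 2*lim > -4) ==> (!(vec[tab[lim + 1] + 2] >= tab[lim + 1] - 10 || 6*lim > 9 || (3*tab[tab[lim + 1] + 2] != -12 && 6*lim <= -1)))) && ((!(3*tab[cnt] < 3*lim - 1 && 2*lim > -5)) ==> ((vec[1] > 3*lim <==> cnt + lim == -13) && (!(vec[cnt] >= cnt - 12 || 6*lim > 9 || (3*tab[cnt] != -12 && 6*lim <= -1))))))) && ((!(lim < 6)) ==> ((vec[lim] >= -8 ==> (!(vec[lim] >= lim - 12 || 6*lim > 9 || (3*tab[lim] != -12 && 6*lim <= -1)))) && ((!(vec[lim] >= -8)) ==> (!(vec[3*cnt - lim + 3] + lim >= 3*cnt - 9 || 6*lim > 9 || (3*tab[3*cnt - lim + 3] != -12 && 6*lim <= -1)))))) implies it.
Countermodel: at the initial state cnt = 0, lim = -2, tab = {[-3] = -5, [-2] = -5, [-1] = -5, [0] = -5, [1] = -5, [5] = -5, elsewhere -5}, vec = {[-3] = 0, [-2] = 0, [-1] = 0, [0] = 0, [1] = 0, [5] = 0, elsewhere 0}, the precondition holds but the weakest precondition fails.
Answer: invalid


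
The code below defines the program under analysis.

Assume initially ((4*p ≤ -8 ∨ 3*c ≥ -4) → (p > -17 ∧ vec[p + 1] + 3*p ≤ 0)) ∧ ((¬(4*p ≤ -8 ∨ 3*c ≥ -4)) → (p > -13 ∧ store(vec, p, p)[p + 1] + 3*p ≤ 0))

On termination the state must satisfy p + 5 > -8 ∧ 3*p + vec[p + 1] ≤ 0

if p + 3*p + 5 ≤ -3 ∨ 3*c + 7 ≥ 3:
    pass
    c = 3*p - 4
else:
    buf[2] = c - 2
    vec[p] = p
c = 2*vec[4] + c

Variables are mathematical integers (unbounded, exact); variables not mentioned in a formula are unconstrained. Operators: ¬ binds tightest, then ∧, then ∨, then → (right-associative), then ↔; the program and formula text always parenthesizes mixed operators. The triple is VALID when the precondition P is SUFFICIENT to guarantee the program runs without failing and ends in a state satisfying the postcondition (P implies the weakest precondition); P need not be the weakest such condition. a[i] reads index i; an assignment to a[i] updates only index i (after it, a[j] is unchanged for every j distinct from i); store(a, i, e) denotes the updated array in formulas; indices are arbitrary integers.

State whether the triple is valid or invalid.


Working backward. After the program, the postcondition p + 5 > -8 ∧ 3*p + vec[p + 1] ≤ 0 must hold; in canonical form it is p > -13 ∧ vec[p + 1] + 3*p ≤ 0.
Before c := 2*vec[4] + c: p > -13 ∧ vec[p + 1] + 3*p ≤ 0
Then branch requires p > -13 ∧ vec[p + 1] + 3*p ≤ 0; else branch requires p > -13 ∧ store(vec, p, p)[p + 1] + 3*p ≤ 0.
Before the if: ((4*p ≤ -8 ∨ 3*c ≥ -4) → (p > -13 ∧ vec[p + 1] + 3*p ≤ 0)) ∧ ((¬(4*p ≤ -8 ∨ 3*c ≥ -4)) → (p > -13 ∧ store(vec, p, p)[p + 1] + 3*p ≤ 0))
The weakest precondition is ((4*p ≤ -8 ∨ 3*c ≥ -4) → (p > -13 ∧ vec[p + 1] + 3*p ≤ 0)) ∧ ((¬(4*p ≤ -8 ∨ 3*c ≥ -4)) → (p > -13 ∧ store(vec, p, p)[p + 1] + 3*p ≤ 0)).
Check whether ((4*p ≤ -8 ∨ 3*c ≥ -4) → (p > -17 ∧ vec[p + 1] + 3*p ≤ 0)) ∧ ((¬(4*p ≤ -8 ∨ 3*c ≥ -4)) → (p > -13 ∧ store(vec, p, p)[p + 1] + 3*p ≤ 0)) implies it.
Countermodel: at the initial state c = -2, p = -13, vec = {[-13] = 39, [-12] = 39, elsewhere 39}, the precondition holds but the weakest precondition fails.
Answer: invalid


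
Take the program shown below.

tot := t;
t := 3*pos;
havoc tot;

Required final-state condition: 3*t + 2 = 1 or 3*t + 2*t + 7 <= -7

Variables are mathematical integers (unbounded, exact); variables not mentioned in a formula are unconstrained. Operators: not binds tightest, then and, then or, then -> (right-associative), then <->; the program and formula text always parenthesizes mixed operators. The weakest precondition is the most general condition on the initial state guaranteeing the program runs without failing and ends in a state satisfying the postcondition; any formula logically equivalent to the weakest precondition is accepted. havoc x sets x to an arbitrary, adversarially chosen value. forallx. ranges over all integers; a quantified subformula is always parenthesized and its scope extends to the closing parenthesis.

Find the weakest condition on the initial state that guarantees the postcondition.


Working backward. After the program, the postcondition 3*t + 2 = 1 or 3*t + 2*t + 7 <= -7 must hold; in canonical form it is 3*t = -1 or 5*t <= -14.
Before havoc tot: 3*t = -1 or 5*t <= -14
Before t := 3*pos: 9*pos = -1 or 15*pos <= -14
Before tot := t: 9*pos = -1 or 15*pos <= -14
Answer: WP = 9*pos = -1 or 15*pos <= -14


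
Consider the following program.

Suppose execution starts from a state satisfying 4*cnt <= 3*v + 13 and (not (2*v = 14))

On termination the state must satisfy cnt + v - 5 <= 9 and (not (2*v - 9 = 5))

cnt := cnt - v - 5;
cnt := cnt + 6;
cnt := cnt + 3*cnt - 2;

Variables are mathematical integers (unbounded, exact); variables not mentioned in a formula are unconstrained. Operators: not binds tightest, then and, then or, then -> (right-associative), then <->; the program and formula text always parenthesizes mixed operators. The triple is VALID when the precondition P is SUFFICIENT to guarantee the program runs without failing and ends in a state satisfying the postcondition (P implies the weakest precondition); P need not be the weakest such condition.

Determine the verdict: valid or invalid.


Working backward. After the program, the postcondition cnt + v - 5 <= 9 and (not (2*v - 9 = 5)) must hold; in canonical form it is cnt + v <= 14 and (not (2*v = 14)).
Before cnt := cnt + 3*cnt - 2: 4*cnt + v <= 16 and (not (2*v = 14))
Before cnt := cnt + 6: 4*cnt + v <= -8 and (not (2*v = 14))
Before cnt := cnt - v - 5: 4*cnt <= 3*v + 12 and (not (2*v = 14))
The weakest precondition is 4*cnt <= 3*v + 12 and (not (2*v = 14)).
Check whether 4*cnt <= 3*v + 13 and (not (2*v = 14)) implies it.
Countermodel: at the initial state cnt = 10, v = 9, the precondition holds but the weakest precondition fails.
Answer: invalid


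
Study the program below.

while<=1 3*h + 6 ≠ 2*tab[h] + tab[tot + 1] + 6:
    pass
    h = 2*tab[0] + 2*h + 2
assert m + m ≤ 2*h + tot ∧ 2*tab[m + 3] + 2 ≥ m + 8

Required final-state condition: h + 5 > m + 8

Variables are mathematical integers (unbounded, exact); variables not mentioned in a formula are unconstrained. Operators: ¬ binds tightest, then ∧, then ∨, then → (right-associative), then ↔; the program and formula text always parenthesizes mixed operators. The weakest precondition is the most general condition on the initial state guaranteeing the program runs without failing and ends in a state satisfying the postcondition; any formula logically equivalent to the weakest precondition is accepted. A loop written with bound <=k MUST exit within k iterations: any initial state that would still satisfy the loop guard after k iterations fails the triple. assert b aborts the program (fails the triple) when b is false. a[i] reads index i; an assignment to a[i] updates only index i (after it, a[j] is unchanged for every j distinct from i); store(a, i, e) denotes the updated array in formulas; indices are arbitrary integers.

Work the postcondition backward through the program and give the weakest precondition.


Working backward. After the program, the postcondition h + 5 > m + 8 must hold; in canonical form it is h > m + 3.
Before assert m + m ≤ 2*h + tot ∧ 2*tab[m + 3] + 2 ≥ m + 8: 2*m ≤ 2*h + tot ∧ 2*tab[m + 3] ≥ m + 6 ∧ h > m + 3
Before the loop (bound <=1), unroll the exhaustion recursion (WP_0 = exit-now case; WP_j = one more guarded iteration, up to j = 1):
  WP_0: (¬(3*h ≠ tab[tot + 1] + 2*tab[h])) ∧ 2*m ≤ 2*h + tot ∧ 2*tab[m + 3] ≥ m + 6 ∧ h > m + 3
  WP_1: (3*h ≠ tab[tot + 1] + 2*tab[h] → ((¬(6*tab[0] + 6*h ≠ 2*tab[2*tab[0] + 2*h + 2] + tab[tot + 1] - 6)) ∧ 2*m ≤ 4*tab[0] + 4*h + tot + 4 ∧ 2*tab[m + 3] ≥ m + 6 ∧ 2*tab[0] + 2*h > m + 1)) ∧ ((¬(3*h ≠ tab[tot + 1] + 2*tab[h])) → (2*m ≤ 2*h + tot ∧ 2*tab[m + 3] ≥ m + 6 ∧ h > m + 3))
So before the loop: (3*h ≠ tab[tot + 1] + 2*tab[h] → ((¬(6*tab[0] + 6*h ≠ 2*tab[2*tab[0] + 2*h + 2] + tab[tot + 1] - 6)) ∧ 2*m ≤ 4*tab[0] + 4*h + tot + 4 ∧ 2*tab[m + 3] ≥ m + 6 ∧ 2*tab[0] + 2*h > m + 1)) ∧ ((¬(3*h ≠ tab[tot + 1] + 2*tab[h])) → (2*m ≤ 2*h + tot ∧ 2*tab[m + 3] ≥ m + 6 ∧ h > m + 3))
Answer: WP = (3*h ≠ tab[tot + 1] + 2*tab[h] → ((¬(6*tab[0] + 6*h ≠ 2*tab[2*tab[0] + 2*h + 2] + tab[tot + 1] - 6)) ∧ 2*m ≤ 4*tab[0] + 4*h + tot + 4 ∧ 2*tab[m + 3] ≥ m + 6 ∧ 2*tab[0] + 2*h > m + 1)) ∧ ((¬(3*h ≠ tab[tot + 1] + 2*tab[h])) → (2*m ≤ 2*h + tot ∧ 2*tab[m + 3] ≥ m + 6 ∧ h > m + 3))


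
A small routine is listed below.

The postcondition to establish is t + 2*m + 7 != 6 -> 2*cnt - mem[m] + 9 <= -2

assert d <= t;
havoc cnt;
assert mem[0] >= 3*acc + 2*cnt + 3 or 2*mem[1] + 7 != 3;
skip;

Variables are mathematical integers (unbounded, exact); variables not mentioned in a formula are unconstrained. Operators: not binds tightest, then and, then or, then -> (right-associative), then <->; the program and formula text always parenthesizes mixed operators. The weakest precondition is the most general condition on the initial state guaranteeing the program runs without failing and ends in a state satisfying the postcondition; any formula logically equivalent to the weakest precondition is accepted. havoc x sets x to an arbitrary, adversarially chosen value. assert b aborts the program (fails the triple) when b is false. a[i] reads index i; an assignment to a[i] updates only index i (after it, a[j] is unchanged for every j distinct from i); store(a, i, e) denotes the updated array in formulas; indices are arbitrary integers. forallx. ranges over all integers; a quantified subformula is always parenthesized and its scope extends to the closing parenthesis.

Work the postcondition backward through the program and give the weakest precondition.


Working backward. After the program, the postcondition t + 2*m + 7 != 6 -> 2*cnt - mem[m] + 9 <= -2 must hold; in canonical form it is 2*m + t != -1 -> 2*cnt <= mem[m] - 11.
Before skip: 2*m + t != -1 -> 2*cnt <= mem[m] - 11
Before assert mem[0] >= 3*acc + 2*cnt + 3 or 2*mem[1] + 7 != 3: (mem[0] >= 3*acc + 2*cnt + 3 or 2*mem[1] != -4) and (2*m + t != -1 -> 2*cnt <= mem[m] - 11)
Before havoc cnt: forall cnt_1. ((mem[0] >= 3*acc + 2*cnt_1 + 3 or 2*mem[1] != -4) and (2*m + t != -1 -> 2*cnt_1 <= mem[m] - 11))
Before assert d <= t: d <= t and (forall cnt_1. ((mem[0] >= 3*acc + 2*cnt_1 + 3 or 2*mem[1] != -4) and (2*m + t != -1 -> 2*cnt_1 <= mem[m] - 11)))
Answer: WP = d <= t and (forall cnt_1. ((mem[0] >= 3*acc + 2*cnt_1 + 3 or 2*mem[1] != -4) and (2*m + t != -1 -> 2*cnt_1 <= mem[m] - 11)))


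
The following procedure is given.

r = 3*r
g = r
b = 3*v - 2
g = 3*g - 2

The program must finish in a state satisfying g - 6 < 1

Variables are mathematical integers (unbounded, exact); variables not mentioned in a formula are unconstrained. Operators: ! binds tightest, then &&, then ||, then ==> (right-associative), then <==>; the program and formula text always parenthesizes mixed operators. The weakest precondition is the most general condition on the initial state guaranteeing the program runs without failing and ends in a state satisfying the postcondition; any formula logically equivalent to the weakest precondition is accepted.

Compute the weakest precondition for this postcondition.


Working backward. After the program, the postcondition g - 6 < 1 must hold; in canonical form it is g < 7.
Before g := 3*g - 2: 3*g < 9
Before b := 3*v - 2: 3*g < 9
Before g := r: 3*r < 9
Before r := 3*r: 9*r < 9
Answer: WP = 9*r < 9


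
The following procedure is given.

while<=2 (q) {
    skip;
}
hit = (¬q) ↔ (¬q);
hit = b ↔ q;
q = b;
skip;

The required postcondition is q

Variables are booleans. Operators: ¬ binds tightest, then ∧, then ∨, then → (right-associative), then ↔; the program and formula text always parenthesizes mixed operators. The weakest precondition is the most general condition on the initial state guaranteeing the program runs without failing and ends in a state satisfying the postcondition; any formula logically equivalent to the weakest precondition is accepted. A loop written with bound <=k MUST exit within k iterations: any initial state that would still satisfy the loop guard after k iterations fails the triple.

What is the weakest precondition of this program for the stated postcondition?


Working backward. After the program, q must hold.
Before skip: q
Before q := b: b
Before hit := b ↔ q: b
Before hit := (¬q) ↔ (¬q): b
Before the loop (bound <=2), unroll the exhaustion recursion (WP_0 = exit-now case; WP_j = one more guarded iteration, up to j = 2):
  WP_0: (¬q) ∧ b
  WP_1: (q → ((¬q) ∧ b)) ∧ ((¬q) → b)
  WP_2: (q → ((q → ((¬q) ∧ b)) ∧ ((¬q) → b))) ∧ ((¬q) → b)
So before the loop: (q → ((q → ((¬q) ∧ b)) ∧ ((¬q) → b))) ∧ ((¬q) → b)
Answer: WP = (q → ((q → ((¬q) ∧ b)) ∧ ((¬q) → b))) ∧ ((¬q) → b)


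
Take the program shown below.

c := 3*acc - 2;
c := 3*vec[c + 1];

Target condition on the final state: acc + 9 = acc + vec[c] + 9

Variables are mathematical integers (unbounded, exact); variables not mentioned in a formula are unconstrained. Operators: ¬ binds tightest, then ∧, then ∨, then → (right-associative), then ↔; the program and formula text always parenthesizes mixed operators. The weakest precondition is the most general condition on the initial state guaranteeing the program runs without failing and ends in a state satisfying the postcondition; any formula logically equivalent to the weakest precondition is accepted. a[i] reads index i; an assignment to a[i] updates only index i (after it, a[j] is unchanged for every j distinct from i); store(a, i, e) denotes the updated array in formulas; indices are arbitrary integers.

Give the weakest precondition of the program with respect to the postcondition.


Working backward. After the program, the postcondition acc + 9 = acc + vec[c] + 9 must hold; in canonical form it is vec[c] = 0.
Before c := 3*vec[c + 1]: vec[3*vec[c + 1]] = 0
Before c := 3*acc - 2: vec[3*vec[3*acc - 1]] = 0
Answer: WP = vec[3*vec[3*acc - 1]] = 0


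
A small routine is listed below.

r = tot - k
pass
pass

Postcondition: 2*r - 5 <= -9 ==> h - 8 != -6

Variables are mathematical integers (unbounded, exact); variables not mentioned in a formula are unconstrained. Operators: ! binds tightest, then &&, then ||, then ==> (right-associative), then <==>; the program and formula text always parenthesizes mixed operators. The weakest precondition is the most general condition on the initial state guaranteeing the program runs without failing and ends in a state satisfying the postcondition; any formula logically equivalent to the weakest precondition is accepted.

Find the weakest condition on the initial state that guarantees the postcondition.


Working backward. After the program, the postcondition 2*r - 5 <= -9 ==> h - 8 != -6 must hold; in canonical form it is 2*r <= -4 ==> h != 2.
Before skip: 2*r <= -4 ==> h != 2
Before skip: 2*r <= -4 ==> h != 2
Before r := tot - k: 2*tot <= 2*k - 4 ==> h != 2
Answer: WP = 2*tot <= 2*k - 4 ==> h != 2


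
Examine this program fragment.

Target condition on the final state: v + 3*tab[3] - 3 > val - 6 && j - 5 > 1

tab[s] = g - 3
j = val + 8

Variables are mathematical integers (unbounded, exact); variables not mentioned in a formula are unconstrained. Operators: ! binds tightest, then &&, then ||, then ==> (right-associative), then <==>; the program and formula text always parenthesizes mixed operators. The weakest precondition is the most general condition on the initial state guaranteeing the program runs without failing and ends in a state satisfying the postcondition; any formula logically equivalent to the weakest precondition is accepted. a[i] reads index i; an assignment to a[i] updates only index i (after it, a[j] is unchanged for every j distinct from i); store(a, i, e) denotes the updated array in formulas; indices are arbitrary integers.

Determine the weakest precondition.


Working backward. After the program, the postcondition v + 3*tab[3] - 3 > val - 6 && j - 5 > 1 must hold; in canonical form it is 3*tab[3] + v > val - 3 && j > 6.
Before j := val + 8: 3*tab[3] + v > val - 3 && val > -2
Before tab[s] := g - 3: 3*store(tab, s, g - 3)[3] + v > val - 3 && val > -2
Answer: WP = 3*store(tab, s, g - 3)[3] + v > val - 3 && val > -2


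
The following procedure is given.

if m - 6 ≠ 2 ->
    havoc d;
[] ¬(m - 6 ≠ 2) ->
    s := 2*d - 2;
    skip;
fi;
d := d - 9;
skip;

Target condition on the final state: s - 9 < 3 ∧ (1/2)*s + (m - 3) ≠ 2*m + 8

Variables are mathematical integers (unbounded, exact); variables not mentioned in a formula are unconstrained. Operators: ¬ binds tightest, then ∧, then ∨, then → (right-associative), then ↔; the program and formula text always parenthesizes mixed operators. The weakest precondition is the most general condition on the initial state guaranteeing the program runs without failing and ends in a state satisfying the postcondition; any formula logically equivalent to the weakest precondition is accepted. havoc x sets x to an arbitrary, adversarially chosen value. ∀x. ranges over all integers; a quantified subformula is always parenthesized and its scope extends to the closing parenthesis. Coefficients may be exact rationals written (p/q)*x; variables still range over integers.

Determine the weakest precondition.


Working backward. After the program, the postcondition s - 9 < 3 ∧ (1/2)*s + (m - 3) ≠ 2*m + 8 must hold; in canonical form it is s < 12 ∧ (1/2)*s ≠ m + 11.
Before skip: s < 12 ∧ (1/2)*s ≠ m + 11
Before d := d - 9: s < 12 ∧ (1/2)*s ≠ m + 11
Then branch requires s < 12 ∧ (1/2)*s ≠ m + 11; else branch requires 2*d < 14 ∧ d ≠ m + 12.
Before the if: (m ≠ 8 → (s < 12 ∧ (1/2)*s ≠ m + 11)) ∧ ((¬(m ≠ 8)) → (2*d < 14 ∧ d ≠ m + 12))
Answer: WP = (m ≠ 8 → (s < 12 ∧ (1/2)*s ≠ m + 11)) ∧ ((¬(m ≠ 8)) → (2*d < 14 ∧ d ≠ m + 12))
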